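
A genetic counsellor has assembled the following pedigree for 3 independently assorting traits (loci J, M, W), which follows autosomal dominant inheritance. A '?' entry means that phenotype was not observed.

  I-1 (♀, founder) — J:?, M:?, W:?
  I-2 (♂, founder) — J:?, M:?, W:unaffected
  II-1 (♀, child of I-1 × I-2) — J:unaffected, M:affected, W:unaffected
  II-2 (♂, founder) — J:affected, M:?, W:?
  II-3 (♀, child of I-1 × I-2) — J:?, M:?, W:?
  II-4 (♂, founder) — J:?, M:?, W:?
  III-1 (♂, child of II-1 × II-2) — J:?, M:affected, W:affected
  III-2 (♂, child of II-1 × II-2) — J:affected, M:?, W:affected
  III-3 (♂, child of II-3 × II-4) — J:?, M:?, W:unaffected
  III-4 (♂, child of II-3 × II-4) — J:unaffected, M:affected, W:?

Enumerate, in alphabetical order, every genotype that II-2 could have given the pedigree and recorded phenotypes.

J/I-1 ? ·: jj|Jj
J/I-2 ? ·: jj|Jj
J/II-1 un I-1×I-2: jj
J/II-2 aff ·: Jj|JJ
J/II-3 ? I-1×I-2: jj|Jj
J/II-4 ? ·: jj|Jj
J/III-1 ? II-1×II-2: jj|Jj
J/III-2 aff II-1×II-2: Jj
J/III-3 ? II-3×II-4: jj|Jj|JJ
J/III-4 un II-3×II-4: jj
⇒ J over [I-1,I-2,II-1,II-2,II-3,II-4,III-1,III-2,III-3,III-4]: 81 consistent
M/I-1 ? ·: mm|Mm|MM
M/I-2 ? ·: mm|Mm|MM
M/II-1 aff I-1×I-2: Mm|MM
M/II-2 ? ·: mm|Mm|MM
M/II-3 ? I-1×I-2: mm|Mm|MM
M/II-4 ? ·: mm|Mm|MM
M/III-1 aff II-1×II-2: Mm|MM
M/III-2 ? II-1×II-2: mm|Mm|MM
M/III-3 ? II-3×II-4: mm|Mm|MM
M/III-4 aff II-3×II-4: Mm|MM
⇒ M over [I-1,I-2,II-1,II-2,II-3,II-4,III-1,III-2,III-3,III-4]: 1710 consistent
W/I-1 ? ·: ww|Ww
W/I-2 un ·: ww
W/II-1 un I-1×I-2: ww
W/II-2 ? ·: Ww|WW
W/II-3 ? I-1×I-2: ww|Ww
W/II-4 ? ·: ww|Ww
W/III-1 aff II-1×II-2: Ww
W/III-2 aff II-1×II-2: Ww
W/III-3 un II-3×II-4: ww
W/III-4 ? II-3×II-4: ww|Ww|WW
⇒ W over [I-1,I-2,II-1,II-2,II-3,II-4,III-1,III-2,III-3,III-4]: 22 consistent

II-2 ∈ {JJ MM WW, JJ MM Ww, JJ Mm WW, JJ Mm Ww, JJ mm WW, JJ mm Ww, Jj MM WW, Jj MM Ww, Jj Mm WW, Jj Mm Ww, Jj mm WW, Jj mm Ww}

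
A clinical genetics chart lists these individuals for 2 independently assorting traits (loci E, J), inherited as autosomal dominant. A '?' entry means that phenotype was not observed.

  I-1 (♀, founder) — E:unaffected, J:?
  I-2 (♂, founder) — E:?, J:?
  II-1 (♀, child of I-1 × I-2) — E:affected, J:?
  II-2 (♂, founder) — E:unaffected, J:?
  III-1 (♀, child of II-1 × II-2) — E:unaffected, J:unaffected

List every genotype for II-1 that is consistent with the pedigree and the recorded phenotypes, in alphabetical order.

II-1 ∈ {Ee Jj, Ee jj}

E/I-1 un ·: ee
E/I-2 ? ·: Ee|EE
E/II-1 aff I-1×I-2: Ee
E/II-2 un ·: ee
E/III-1 un II-1×II-2: ee
⇒ E over [I-1,I-2,II-1,II-2,III-1]: 2 consistent
J/I-1 ? ·: jj|Jj|JJ
J/I-2 ? ·: jj|Jj|JJ
J/II-1 ? I-1×I-2: jj|Jj
J/II-2 ? ·: jj|Jj
J/III-1 un II-1×II-2: jj
⇒ J over [I-1,I-2,II-1,II-2,III-1]: 22 consistent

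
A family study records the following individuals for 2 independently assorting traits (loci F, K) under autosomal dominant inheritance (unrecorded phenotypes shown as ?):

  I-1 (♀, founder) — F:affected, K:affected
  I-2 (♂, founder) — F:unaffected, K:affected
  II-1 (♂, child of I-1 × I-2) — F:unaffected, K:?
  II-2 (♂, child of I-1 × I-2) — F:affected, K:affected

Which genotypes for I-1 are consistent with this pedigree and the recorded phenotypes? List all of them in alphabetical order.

I-1 ∈ {Ff KK, Ff Kk}

F/I-1 aff ·: Ff
F/I-2 un ·: ff
F/II-1 un I-1×I-2: ff
F/II-2 aff I-1×I-2: Ff
⇒ F over [I-1,I-2,II-1,II-2]: 1 consistent
K/I-1 aff ·: Kk|KK
K/I-2 aff ·: Kk|KK
K/II-1 ? I-1×I-2: kk|Kk|KK
K/II-2 aff I-1×I-2: Kk|KK
⇒ K over [I-1,I-2,II-1,II-2]: 15 consistent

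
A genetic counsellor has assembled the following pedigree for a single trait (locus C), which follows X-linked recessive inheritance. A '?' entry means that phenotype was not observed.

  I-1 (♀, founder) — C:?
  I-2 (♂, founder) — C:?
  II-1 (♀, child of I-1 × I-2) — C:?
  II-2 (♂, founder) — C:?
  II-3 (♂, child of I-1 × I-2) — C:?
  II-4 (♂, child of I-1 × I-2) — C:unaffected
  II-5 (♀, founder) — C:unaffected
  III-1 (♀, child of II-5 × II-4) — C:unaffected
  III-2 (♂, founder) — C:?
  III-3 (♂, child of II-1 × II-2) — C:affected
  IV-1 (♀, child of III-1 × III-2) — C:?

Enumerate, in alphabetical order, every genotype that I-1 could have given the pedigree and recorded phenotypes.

C/I-1 ? ·: X^CX^C|X^CX^c
C/I-2 ? ·: X^CY|X^cY
C/II-1 ? I-1×I-2: X^CX^c|X^cX^c
C/II-2 ? ·: X^CY|X^cY
C/II-3 ? I-1×I-2: X^CY|X^cY
C/II-4 un I-1×I-2: X^CY
C/II-5 un ·: X^CX^C|X^CX^c
C/III-1 un II-5×II-4: X^CX^C|X^CX^c
C/III-2 ? ·: X^CY|X^cY
C/III-3 aff II-1×II-2: X^cY
C/IV-1 ? III-1×III-2: X^CX^C|X^CX^c|X^cX^c
⇒ C over [I-1,I-2,II-1,II-2,II-3,II-4,II-5,III-1,III-2,III-3,IV-1]: 112 consistent

I-1 ∈ {X^CX^C, X^CX^c}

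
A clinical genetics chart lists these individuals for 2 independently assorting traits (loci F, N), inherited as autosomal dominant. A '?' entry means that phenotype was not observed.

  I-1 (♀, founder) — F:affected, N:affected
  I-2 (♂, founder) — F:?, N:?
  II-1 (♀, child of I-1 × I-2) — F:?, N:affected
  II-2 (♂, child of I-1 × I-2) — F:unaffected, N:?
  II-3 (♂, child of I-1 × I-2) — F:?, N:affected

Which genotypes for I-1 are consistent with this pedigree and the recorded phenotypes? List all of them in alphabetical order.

F/I-1 aff ·: Ff
F/I-2 ? ·: ff|Ff
F/II-1 ? I-1×I-2: ff|Ff|FF
F/II-2 un I-1×I-2: ff
F/II-3 ? I-1×I-2: ff|Ff|FF
⇒ F over [I-1,I-2,II-1,II-2,II-3]: 13 consistent
N/I-1 aff ·: Nn|NN
N/I-2 ? ·: nn|Nn|NN
N/II-1 aff I-1×I-2: Nn|NN
N/II-2 ? I-1×I-2: nn|Nn|NN
N/II-3 aff I-1×I-2: Nn|NN
⇒ N over [I-1,I-2,II-1,II-2,II-3]: 32 consistent

I-1 ∈ {Ff NN, Ff Nn}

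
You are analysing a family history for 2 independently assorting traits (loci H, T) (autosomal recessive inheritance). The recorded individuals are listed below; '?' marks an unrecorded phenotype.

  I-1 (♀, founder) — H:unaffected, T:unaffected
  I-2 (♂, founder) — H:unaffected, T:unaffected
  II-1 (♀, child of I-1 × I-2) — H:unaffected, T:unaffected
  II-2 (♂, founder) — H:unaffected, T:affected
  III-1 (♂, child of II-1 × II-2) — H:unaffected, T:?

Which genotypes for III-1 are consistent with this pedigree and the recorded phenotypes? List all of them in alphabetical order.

III-1 ∈ {HH Tt, HH tt, Hh Tt, Hh tt}

H/I-1 un ·: HH|Hh
H/I-2 un ·: HH|Hh
H/II-1 un I-1×I-2: HH|Hh
H/II-2 un ·: HH|Hh
H/III-1 un II-1×II-2: HH|Hh
⇒ H over [I-1,I-2,II-1,II-2,III-1]: 24 consistent
T/I-1 un ·: TT|Tt
T/I-2 un ·: TT|Tt
T/II-1 un I-1×I-2: TT|Tt
T/II-2 aff ·: tt
T/III-1 ? II-1×II-2: Tt|tt
⇒ T over [I-1,I-2,II-1,II-2,III-1]: 10 consistent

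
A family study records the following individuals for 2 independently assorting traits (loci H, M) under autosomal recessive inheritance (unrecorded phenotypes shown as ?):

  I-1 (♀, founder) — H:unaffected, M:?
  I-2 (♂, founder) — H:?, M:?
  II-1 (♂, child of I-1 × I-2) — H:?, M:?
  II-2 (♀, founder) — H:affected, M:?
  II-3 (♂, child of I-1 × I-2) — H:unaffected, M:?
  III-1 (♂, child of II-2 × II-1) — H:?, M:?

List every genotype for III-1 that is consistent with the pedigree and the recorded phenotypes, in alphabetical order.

III-1 ∈ {Hh MM, Hh Mm, Hh mm, hh MM, hh Mm, hh mm}

H/I-1 un ·: HH|Hh
H/I-2 ? ·: HH|Hh|hh
H/II-1 ? I-1×I-2: HH|Hh|hh
H/II-2 aff ·: hh
H/II-3 un I-1×I-2: HH|Hh
H/III-1 ? II-2×II-1: Hh|hh
⇒ H over [I-1,I-2,II-1,II-2,II-3,III-1]: 26 consistent
M/I-1 ? ·: MM|Mm|mm
M/I-2 ? ·: MM|Mm|mm
M/II-1 ? I-1×I-2: MM|Mm|mm
M/II-2 ? ·: MM|Mm|mm
M/II-3 ? I-1×I-2: MM|Mm|mm
M/III-1 ? II-2×II-1: MM|Mm|mm
⇒ M over [I-1,I-2,II-1,II-2,II-3,III-1]: 155 consistent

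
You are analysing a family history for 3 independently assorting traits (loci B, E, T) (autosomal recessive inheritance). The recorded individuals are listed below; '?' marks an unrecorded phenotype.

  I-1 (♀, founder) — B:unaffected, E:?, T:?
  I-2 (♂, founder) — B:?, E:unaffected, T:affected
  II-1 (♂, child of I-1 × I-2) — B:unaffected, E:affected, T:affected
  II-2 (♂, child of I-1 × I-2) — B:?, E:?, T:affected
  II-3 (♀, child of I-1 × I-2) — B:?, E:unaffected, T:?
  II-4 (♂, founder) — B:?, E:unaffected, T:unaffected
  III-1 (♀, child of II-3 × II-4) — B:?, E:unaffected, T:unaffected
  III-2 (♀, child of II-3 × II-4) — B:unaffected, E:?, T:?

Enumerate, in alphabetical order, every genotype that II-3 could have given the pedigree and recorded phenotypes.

B/I-1 un ·: BB|Bb
B/I-2 ? ·: BB|Bb|bb
B/II-1 un I-1×I-2: BB|Bb
B/II-2 ? I-1×I-2: BB|Bb|bb
B/II-3 ? I-1×I-2: BB|Bb|bb
B/II-4 ? ·: BB|Bb|bb
B/III-1 ? II-3×II-4: BB|Bb|bb
B/III-2 un II-3×II-4: BB|Bb
⇒ B over [I-1,I-2,II-1,II-2,II-3,II-4,III-1,III-2]: 318 consistent
E/I-1 ? ·: Ee|ee
E/I-2 un ·: Ee
E/II-1 aff I-1×I-2: ee
E/II-2 ? I-1×I-2: EE|Ee|ee
E/II-3 un I-1×I-2: EE|Ee
E/II-4 un ·: EE|Ee
E/III-1 un II-3×II-4: EE|Ee
E/III-2 ? II-3×II-4: EE|Ee|ee
⇒ E over [I-1,I-2,II-1,II-2,II-3,II-4,III-1,III-2]: 65 consistent
T/I-1 ? ·: Tt|tt
T/I-2 aff ·: tt
T/II-1 aff I-1×I-2: tt
T/II-2 aff I-1×I-2: tt
T/II-3 ? I-1×I-2: Tt|tt
T/II-4 un ·: TT|Tt
T/III-1 un II-3×II-4: TT|Tt
T/III-2 ? II-3×II-4: TT|Tt|tt
⇒ T over [I-1,I-2,II-1,II-2,II-3,II-4,III-1,III-2]: 16 consistent

II-3 ∈ {BB EE Tt, BB EE tt, BB Ee Tt, BB Ee tt, Bb EE Tt, Bb EE tt, Bb Ee Tt, Bb Ee tt, bb EE Tt, bb EE tt, bb Ee Tt, bb Ee tt}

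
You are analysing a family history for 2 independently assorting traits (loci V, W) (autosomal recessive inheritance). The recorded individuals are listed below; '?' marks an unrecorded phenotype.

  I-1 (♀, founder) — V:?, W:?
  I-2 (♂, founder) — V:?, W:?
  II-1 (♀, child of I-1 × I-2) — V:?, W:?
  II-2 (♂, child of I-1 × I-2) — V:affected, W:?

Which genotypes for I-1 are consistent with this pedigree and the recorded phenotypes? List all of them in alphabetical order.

V/I-1 ? ·: Vv|vv
V/I-2 ? ·: Vv|vv
V/II-1 ? I-1×I-2: VV|Vv|vv
V/II-2 aff I-1×I-2: vv
⇒ V over [I-1,I-2,II-1,II-2]: 8 consistent
W/I-1 ? ·: WW|Ww|ww
W/I-2 ? ·: WW|Ww|ww
W/II-1 ? I-1×I-2: WW|Ww|ww
W/II-2 ? I-1×I-2: WW|Ww|ww
⇒ W over [I-1,I-2,II-1,II-2]: 29 consistent

I-1 ∈ {Vv WW, Vv Ww, Vv ww, vv WW, vv Ww, vv ww}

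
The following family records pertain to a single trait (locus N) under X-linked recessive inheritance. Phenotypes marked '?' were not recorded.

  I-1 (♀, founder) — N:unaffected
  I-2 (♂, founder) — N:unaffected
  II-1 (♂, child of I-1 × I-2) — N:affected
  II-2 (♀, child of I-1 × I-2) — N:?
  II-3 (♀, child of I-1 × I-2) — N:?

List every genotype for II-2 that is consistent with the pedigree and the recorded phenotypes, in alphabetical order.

II-2 ∈ {X^NX^N, X^NX^n}

N/I-1 un ·: X^NX^n
N/I-2 un ·: X^NY
N/II-1 aff I-1×I-2: X^nY
N/II-2 ? I-1×I-2: X^NX^N|X^NX^n
N/II-3 ? I-1×I-2: X^NX^N|X^NX^n
⇒ N over [I-1,I-2,II-1,II-2,II-3]: 4 consistent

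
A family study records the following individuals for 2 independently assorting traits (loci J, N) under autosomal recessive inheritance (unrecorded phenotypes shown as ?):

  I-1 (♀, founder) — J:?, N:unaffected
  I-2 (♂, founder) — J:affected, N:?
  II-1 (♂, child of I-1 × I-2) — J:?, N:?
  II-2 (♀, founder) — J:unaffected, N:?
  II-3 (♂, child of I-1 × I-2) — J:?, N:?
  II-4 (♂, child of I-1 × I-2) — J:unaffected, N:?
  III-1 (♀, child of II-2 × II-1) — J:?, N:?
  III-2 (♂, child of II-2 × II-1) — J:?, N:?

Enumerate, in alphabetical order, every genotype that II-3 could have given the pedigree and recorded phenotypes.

II-3 ∈ {Jj NN, Jj Nn, Jj nn, jj NN, jj Nn, jj nn}

J/I-1 ? ·: JJ|Jj
J/I-2 aff ·: jj
J/II-1 ? I-1×I-2: Jj|jj
J/II-2 un ·: JJ|Jj
J/II-3 ? I-1×I-2: Jj|jj
J/II-4 un I-1×I-2: Jj
J/III-1 ? II-2×II-1: JJ|Jj|jj
J/III-2 ? II-2×II-1: JJ|Jj|jj
⇒ J over [I-1,I-2,II-1,II-2,II-3,II-4,III-1,III-2]: 49 consistent
N/I-1 un ·: NN|Nn
N/I-2 ? ·: NN|Nn|nn
N/II-1 ? I-1×I-2: NN|Nn|nn
N/II-2 ? ·: NN|Nn|nn
N/II-3 ? I-1×I-2: NN|Nn|nn
N/II-4 ? I-1×I-2: NN|Nn|nn
N/III-1 ? II-2×II-1: NN|Nn|nn
N/III-2 ? II-2×II-1: NN|Nn|nn
⇒ N over [I-1,I-2,II-1,II-2,II-3,II-4,III-1,III-2]: 560 consistent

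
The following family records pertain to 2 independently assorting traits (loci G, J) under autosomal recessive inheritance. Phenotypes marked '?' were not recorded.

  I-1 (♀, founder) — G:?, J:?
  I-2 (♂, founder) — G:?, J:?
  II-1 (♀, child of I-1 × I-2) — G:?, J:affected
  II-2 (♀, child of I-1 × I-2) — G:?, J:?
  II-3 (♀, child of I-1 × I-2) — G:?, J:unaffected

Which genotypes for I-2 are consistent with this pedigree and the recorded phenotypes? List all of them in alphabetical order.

G/I-1 ? ·: GG|Gg|gg
G/I-2 ? ·: GG|Gg|gg
G/II-1 ? I-1×I-2: GG|Gg|gg
G/II-2 ? I-1×I-2: GG|Gg|gg
G/II-3 ? I-1×I-2: GG|Gg|gg
⇒ G over [I-1,I-2,II-1,II-2,II-3]: 63 consistent
J/I-1 ? ·: Jj|jj
J/I-2 ? ·: Jj|jj
J/II-1 aff I-1×I-2: jj
J/II-2 ? I-1×I-2: JJ|Jj|jj
J/II-3 un I-1×I-2: JJ|Jj
⇒ J over [I-1,I-2,II-1,II-2,II-3]: 10 consistent

I-2 ∈ {GG Jj, GG jj, Gg Jj, Gg jj, gg Jj, gg jj}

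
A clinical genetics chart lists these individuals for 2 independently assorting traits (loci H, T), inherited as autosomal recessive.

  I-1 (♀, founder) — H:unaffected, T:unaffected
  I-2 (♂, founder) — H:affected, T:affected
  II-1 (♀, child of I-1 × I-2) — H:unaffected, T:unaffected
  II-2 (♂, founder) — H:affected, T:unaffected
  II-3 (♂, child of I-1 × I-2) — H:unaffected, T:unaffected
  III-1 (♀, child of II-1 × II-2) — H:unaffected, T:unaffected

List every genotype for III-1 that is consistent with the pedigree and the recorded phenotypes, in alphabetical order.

III-1 ∈ {Hh TT, Hh Tt}

H/I-1 un ·: HH|Hh
H/I-2 aff ·: hh
H/II-1 un I-1×I-2: Hh
H/II-2 aff ·: hh
H/II-3 un I-1×I-2: Hh
H/III-1 un II-1×II-2: Hh
⇒ H over [I-1,I-2,II-1,II-2,II-3,III-1]: 2 consistent
T/I-1 un ·: TT|Tt
T/I-2 aff ·: tt
T/II-1 un I-1×I-2: Tt
T/II-2 un ·: TT|Tt
T/II-3 un I-1×I-2: Tt
T/III-1 un II-1×II-2: TT|Tt
⇒ T over [I-1,I-2,II-1,II-2,II-3,III-1]: 8 consistent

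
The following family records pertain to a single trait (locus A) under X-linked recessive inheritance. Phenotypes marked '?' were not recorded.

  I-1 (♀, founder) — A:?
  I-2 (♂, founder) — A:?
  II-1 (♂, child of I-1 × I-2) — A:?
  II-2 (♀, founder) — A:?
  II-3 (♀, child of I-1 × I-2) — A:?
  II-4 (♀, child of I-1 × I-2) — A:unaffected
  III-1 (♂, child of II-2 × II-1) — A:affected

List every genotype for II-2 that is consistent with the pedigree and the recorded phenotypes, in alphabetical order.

A/I-1 ? ·: X^AX^A|X^AX^a|X^aX^a
A/I-2 ? ·: X^AY|X^aY
A/II-1 ? I-1×I-2: X^AY|X^aY
A/II-2 ? ·: X^AX^a|X^aX^a
A/II-3 ? I-1×I-2: X^AX^A|X^AX^a|X^aX^a
A/II-4 un I-1×I-2: X^AX^A|X^AX^a
A/III-1 aff II-2×II-1: X^aY
⇒ A over [I-1,I-2,II-1,II-2,II-3,II-4,III-1]: 30 consistent

II-2 ∈ {X^AX^a, X^aX^a}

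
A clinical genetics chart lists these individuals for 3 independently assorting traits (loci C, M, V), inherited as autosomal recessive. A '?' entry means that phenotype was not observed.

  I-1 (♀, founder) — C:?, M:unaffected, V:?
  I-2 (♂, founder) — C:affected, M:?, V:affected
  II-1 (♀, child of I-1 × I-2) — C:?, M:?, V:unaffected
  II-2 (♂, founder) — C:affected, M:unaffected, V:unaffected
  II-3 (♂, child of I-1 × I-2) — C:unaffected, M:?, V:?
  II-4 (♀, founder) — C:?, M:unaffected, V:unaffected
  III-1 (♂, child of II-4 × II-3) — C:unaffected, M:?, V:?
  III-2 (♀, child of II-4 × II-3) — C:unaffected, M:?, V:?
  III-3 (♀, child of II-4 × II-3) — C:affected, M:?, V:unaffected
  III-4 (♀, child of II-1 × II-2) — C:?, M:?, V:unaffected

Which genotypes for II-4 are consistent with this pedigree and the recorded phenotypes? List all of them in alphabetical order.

C/I-1 ? ·: CC|Cc
C/I-2 aff ·: cc
C/II-1 ? I-1×I-2: Cc|cc
C/II-2 aff ·: cc
C/II-3 un I-1×I-2: Cc
C/II-4 ? ·: Cc|cc
C/III-1 un II-4×II-3: CC|Cc
C/III-2 un II-4×II-3: CC|Cc
C/III-3 aff II-4×II-3: cc
C/III-4 ? II-1×II-2: Cc|cc
⇒ C over [I-1,I-2,II-1,II-2,II-3,II-4,III-1,III-2,III-3,III-4]: 25 consistent
M/I-1 un ·: MM|Mm
M/I-2 ? ·: MM|Mm|mm
M/II-1 ? I-1×I-2: MM|Mm|mm
M/II-2 un ·: MM|Mm
M/II-3 ? I-1×I-2: MM|Mm|mm
M/II-4 un ·: MM|Mm
M/III-1 ? II-4×II-3: MM|Mm|mm
M/III-2 ? II-4×II-3: MM|Mm|mm
M/III-3 ? II-4×II-3: MM|Mm|mm
M/III-4 ? II-1×II-2: MM|Mm|mm
⇒ M over [I-1,I-2,II-1,II-2,II-3,II-4,III-1,III-2,III-3,III-4]: 1841 consistent
V/I-1 ? ·: VV|Vv
V/I-2 aff ·: vv
V/II-1 un I-1×I-2: Vv
V/II-2 un ·: VV|Vv
V/II-3 ? I-1×I-2: Vv|vv
V/II-4 un ·: VV|Vv
V/III-1 ? II-4×II-3: VV|Vv|vv
V/III-2 ? II-4×II-3: VV|Vv|vv
V/III-3 un II-4×II-3: VV|Vv
V/III-4 un II-1×II-2: VV|Vv
⇒ V over [I-1,I-2,II-1,II-2,II-3,II-4,III-1,III-2,III-3,III-4]: 228 consistent

II-4 ∈ {Cc MM VV, Cc MM Vv, Cc Mm VV, Cc Mm Vv, cc MM VV, cc MM Vv, cc Mm VV, cc Mm Vv}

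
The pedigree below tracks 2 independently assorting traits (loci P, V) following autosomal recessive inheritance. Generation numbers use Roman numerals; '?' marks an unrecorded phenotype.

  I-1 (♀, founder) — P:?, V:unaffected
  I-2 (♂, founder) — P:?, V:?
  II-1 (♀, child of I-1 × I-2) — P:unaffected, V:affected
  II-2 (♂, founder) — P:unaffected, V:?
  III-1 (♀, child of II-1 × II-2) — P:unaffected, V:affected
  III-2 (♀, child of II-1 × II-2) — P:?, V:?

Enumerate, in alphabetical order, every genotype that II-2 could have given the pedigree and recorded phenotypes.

II-2 ∈ {PP Vv, PP vv, Pp Vv, Pp vv}

P/I-1 ? ·: PP|Pp|pp
P/I-2 ? ·: PP|Pp|pp
P/II-1 un I-1×I-2: PP|Pp
P/II-2 un ·: PP|Pp
P/III-1 un II-1×II-2: PP|Pp
P/III-2 ? II-1×II-2: PP|Pp|pp
⇒ P over [I-1,I-2,II-1,II-2,III-1,III-2]: 90 consistent
V/I-1 un ·: Vv
V/I-2 ? ·: Vv|vv
V/II-1 aff I-1×I-2: vv
V/II-2 ? ·: Vv|vv
V/III-1 aff II-1×II-2: vv
V/III-2 ? II-1×II-2: Vv|vv
⇒ V over [I-1,I-2,II-1,II-2,III-1,III-2]: 6 consistent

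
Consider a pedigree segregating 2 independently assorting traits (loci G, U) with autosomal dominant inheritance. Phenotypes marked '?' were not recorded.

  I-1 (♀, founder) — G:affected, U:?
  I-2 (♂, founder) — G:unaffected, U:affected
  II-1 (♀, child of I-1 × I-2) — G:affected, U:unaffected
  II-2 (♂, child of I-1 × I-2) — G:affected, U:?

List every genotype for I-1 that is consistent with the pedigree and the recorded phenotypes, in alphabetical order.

G/I-1 aff ·: Gg|GG
G/I-2 un ·: gg
G/II-1 aff I-1×I-2: Gg
G/II-2 aff I-1×I-2: Gg
⇒ G over [I-1,I-2,II-1,II-2]: 2 consistent
U/I-1 ? ·: uu|Uu
U/I-2 aff ·: Uu
U/II-1 un I-1×I-2: uu
U/II-2 ? I-1×I-2: uu|Uu|UU
⇒ U over [I-1,I-2,II-1,II-2]: 5 consistent

I-1 ∈ {GG Uu, GG uu, Gg Uu, Gg uu}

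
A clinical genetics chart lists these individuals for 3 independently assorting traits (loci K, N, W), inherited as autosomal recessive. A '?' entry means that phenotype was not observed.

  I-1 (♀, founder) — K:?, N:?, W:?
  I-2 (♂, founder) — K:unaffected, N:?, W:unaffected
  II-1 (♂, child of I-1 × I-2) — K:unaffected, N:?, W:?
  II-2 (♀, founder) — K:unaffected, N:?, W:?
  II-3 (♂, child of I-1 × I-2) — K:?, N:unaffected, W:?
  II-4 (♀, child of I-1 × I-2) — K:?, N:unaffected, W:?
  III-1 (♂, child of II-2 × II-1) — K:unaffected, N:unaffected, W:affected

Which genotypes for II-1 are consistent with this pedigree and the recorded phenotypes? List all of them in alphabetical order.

II-1 ∈ {KK NN Ww, KK NN ww, KK Nn Ww, KK Nn ww, KK nn Ww, KK nn ww, Kk NN Ww, Kk NN ww, Kk Nn Ww, Kk Nn ww, Kk nn Ww, Kk nn ww}

K/I-1 ? ·: KK|Kk|kk
K/I-2 un ·: KK|Kk
K/II-1 un I-1×I-2: KK|Kk
K/II-2 un ·: KK|Kk
K/II-3 ? I-1×I-2: KK|Kk|kk
K/II-4 ? I-1×I-2: KK|Kk|kk
K/III-1 un II-2×II-1: KK|Kk
⇒ K over [I-1,I-2,II-1,II-2,II-3,II-4,III-1]: 142 consistent
N/I-1 ? ·: NN|Nn|nn
N/I-2 ? ·: NN|Nn|nn
N/II-1 ? I-1×I-2: NN|Nn|nn
N/II-2 ? ·: NN|Nn|nn
N/II-3 un I-1×I-2: NN|Nn
N/II-4 un I-1×I-2: NN|Nn
N/III-1 un II-2×II-1: NN|Nn
⇒ N over [I-1,I-2,II-1,II-2,II-3,II-4,III-1]: 144 consistent
W/I-1 ? ·: WW|Ww|ww
W/I-2 un ·: WW|Ww
W/II-1 ? I-1×I-2: Ww|ww
W/II-2 ? ·: Ww|ww
W/II-3 ? I-1×I-2: WW|Ww|ww
W/II-4 ? I-1×I-2: WW|Ww|ww
W/III-1 aff II-2×II-1: ww
⇒ W over [I-1,I-2,II-1,II-2,II-3,II-4,III-1]: 70 consistent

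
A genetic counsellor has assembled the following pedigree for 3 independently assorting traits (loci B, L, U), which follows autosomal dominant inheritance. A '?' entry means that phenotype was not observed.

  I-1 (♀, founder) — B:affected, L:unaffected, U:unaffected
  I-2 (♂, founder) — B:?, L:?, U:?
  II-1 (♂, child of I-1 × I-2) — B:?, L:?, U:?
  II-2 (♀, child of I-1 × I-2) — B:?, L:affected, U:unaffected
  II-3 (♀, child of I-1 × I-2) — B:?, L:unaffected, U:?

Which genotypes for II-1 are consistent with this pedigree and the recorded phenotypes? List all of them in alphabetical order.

B/I-1 aff ·: Bb|BB
B/I-2 ? ·: bb|Bb|BB
B/II-1 ? I-1×I-2: bb|Bb|BB
B/II-2 ? I-1×I-2: bb|Bb|BB
B/II-3 ? I-1×I-2: bb|Bb|BB
⇒ B over [I-1,I-2,II-1,II-2,II-3]: 53 consistent
L/I-1 un ·: ll
L/I-2 ? ·: Ll
L/II-1 ? I-1×I-2: ll|Ll
L/II-2 aff I-1×I-2: Ll
L/II-3 un I-1×I-2: ll
⇒ L over [I-1,I-2,II-1,II-2,II-3]: 2 consistent
U/I-1 un ·: uu
U/I-2 ? ·: uu|Uu
U/II-1 ? I-1×I-2: uu|Uu
U/II-2 un I-1×I-2: uu
U/II-3 ? I-1×I-2: uu|Uu
⇒ U over [I-1,I-2,II-1,II-2,II-3]: 5 consistent

II-1 ∈ {BB Ll Uu, BB Ll uu, BB ll Uu, BB ll uu, Bb Ll Uu, Bb Ll uu, Bb ll Uu, Bb ll uu, bb Ll Uu, bb Ll uu, bb ll Uu, bb ll uu}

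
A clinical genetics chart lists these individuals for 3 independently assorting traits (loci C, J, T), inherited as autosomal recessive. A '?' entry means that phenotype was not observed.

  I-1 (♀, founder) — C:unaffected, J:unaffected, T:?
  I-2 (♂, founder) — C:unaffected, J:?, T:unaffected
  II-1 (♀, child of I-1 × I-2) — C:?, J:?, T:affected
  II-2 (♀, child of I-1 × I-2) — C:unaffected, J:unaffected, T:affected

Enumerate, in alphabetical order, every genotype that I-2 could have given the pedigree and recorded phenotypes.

I-2 ∈ {CC JJ Tt, CC Jj Tt, CC jj Tt, Cc JJ Tt, Cc Jj Tt, Cc jj Tt}

C/I-1 un ·: CC|Cc
C/I-2 un ·: CC|Cc
C/II-1 ? I-1×I-2: CC|Cc|cc
C/II-2 un I-1×I-2: CC|Cc
⇒ C over [I-1,I-2,II-1,II-2]: 15 consistent
J/I-1 un ·: JJ|Jj
J/I-2 ? ·: JJ|Jj|jj
J/II-1 ? I-1×I-2: JJ|Jj|jj
J/II-2 un I-1×I-2: JJ|Jj
⇒ J over [I-1,I-2,II-1,II-2]: 18 consistent
T/I-1 ? ·: Tt|tt
T/I-2 un ·: Tt
T/II-1 aff I-1×I-2: tt
T/II-2 aff I-1×I-2: tt
⇒ T over [I-1,I-2,II-1,II-2]: 2 consistent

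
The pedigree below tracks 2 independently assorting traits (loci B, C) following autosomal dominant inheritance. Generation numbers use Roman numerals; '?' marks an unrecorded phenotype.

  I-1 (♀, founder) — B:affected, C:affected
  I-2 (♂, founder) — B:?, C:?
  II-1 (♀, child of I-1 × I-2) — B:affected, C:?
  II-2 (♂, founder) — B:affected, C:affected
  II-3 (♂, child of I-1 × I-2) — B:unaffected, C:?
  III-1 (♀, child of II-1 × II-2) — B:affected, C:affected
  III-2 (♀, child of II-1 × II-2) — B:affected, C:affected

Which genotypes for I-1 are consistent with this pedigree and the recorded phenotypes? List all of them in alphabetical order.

B/I-1 aff ·: Bb
B/I-2 ? ·: bb|Bb
B/II-1 aff I-1×I-2: Bb|BB
B/II-2 aff ·: Bb|BB
B/II-3 un I-1×I-2: bb
B/III-1 aff II-1×II-2: Bb|BB
B/III-2 aff II-1×II-2: Bb|BB
⇒ B over [I-1,I-2,II-1,II-2,II-3,III-1,III-2]: 21 consistent
C/I-1 aff ·: Cc|CC
C/I-2 ? ·: cc|Cc|CC
C/II-1 ? I-1×I-2: cc|Cc|CC
C/II-2 aff ·: Cc|CC
C/II-3 ? I-1×I-2: cc|Cc|CC
C/III-1 aff II-1×II-2: Cc|CC
C/III-2 aff II-1×II-2: Cc|CC
⇒ C over [I-1,I-2,II-1,II-2,II-3,III-1,III-2]: 130 consistent

I-1 ∈ {Bb CC, Bb Cc}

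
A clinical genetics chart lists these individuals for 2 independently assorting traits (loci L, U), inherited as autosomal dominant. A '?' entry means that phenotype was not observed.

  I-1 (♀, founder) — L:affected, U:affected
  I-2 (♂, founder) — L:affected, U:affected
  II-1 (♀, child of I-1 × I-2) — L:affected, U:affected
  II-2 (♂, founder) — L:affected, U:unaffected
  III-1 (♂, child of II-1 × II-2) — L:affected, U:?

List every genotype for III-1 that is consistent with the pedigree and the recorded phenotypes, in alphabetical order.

III-1 ∈ {LL Uu, LL uu, Ll Uu, Ll uu}

L/I-1 aff ·: Ll|LL
L/I-2 aff ·: Ll|LL
L/II-1 aff I-1×I-2: Ll|LL
L/II-2 aff ·: Ll|LL
L/III-1 aff II-1×II-2: Ll|LL
⇒ L over [I-1,I-2,II-1,II-2,III-1]: 24 consistent
U/I-1 aff ·: Uu|UU
U/I-2 aff ·: Uu|UU
U/II-1 aff I-1×I-2: Uu|UU
U/II-2 un ·: uu
U/III-1 ? II-1×II-2: uu|Uu
⇒ U over [I-1,I-2,II-1,II-2,III-1]: 10 consistent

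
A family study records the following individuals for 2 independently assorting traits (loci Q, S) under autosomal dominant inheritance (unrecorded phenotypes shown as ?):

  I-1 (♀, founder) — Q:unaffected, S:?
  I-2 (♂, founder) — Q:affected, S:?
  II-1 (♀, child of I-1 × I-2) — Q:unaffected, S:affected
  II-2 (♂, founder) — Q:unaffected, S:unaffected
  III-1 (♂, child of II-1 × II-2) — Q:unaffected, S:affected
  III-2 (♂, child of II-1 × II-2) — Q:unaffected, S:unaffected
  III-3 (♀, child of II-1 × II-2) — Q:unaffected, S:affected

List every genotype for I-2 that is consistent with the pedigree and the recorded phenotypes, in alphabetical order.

Q/I-1 un ·: qq
Q/I-2 aff ·: Qq
Q/II-1 un I-1×I-2: qq
Q/II-2 un ·: qq
Q/III-1 un II-1×II-2: qq
Q/III-2 un II-1×II-2: qq
Q/III-3 un II-1×II-2: qq
⇒ Q over [I-1,I-2,II-1,II-2,III-1,III-2,III-3]: 1 consistent
S/I-1 ? ·: ss|Ss|SS
S/I-2 ? ·: ss|Ss|SS
S/II-1 aff I-1×I-2: Ss
S/II-2 un ·: ss
S/III-1 aff II-1×II-2: Ss
S/III-2 un II-1×II-2: ss
S/III-3 aff II-1×II-2: Ss
⇒ S over [I-1,I-2,II-1,II-2,III-1,III-2,III-3]: 7 consistent

I-2 ∈ {Qq SS, Qq Ss, Qq ss}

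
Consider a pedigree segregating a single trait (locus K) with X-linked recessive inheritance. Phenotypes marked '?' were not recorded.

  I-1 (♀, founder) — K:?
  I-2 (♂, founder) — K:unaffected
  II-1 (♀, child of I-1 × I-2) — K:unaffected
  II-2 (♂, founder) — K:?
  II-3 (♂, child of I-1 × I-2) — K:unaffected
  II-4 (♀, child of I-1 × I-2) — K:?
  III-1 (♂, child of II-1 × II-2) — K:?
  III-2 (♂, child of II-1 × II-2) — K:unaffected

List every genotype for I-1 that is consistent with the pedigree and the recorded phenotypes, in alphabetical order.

I-1 ∈ {X^KX^K, X^KX^k}

K/I-1 ? ·: X^KX^K|X^KX^k
K/I-2 un ·: X^KY
K/II-1 un I-1×I-2: X^KX^K|X^KX^k
K/II-2 ? ·: X^KY|X^kY
K/II-3 un I-1×I-2: X^KY
K/II-4 ? I-1×I-2: X^KX^K|X^KX^k
K/III-1 ? II-1×II-2: X^KY|X^kY
K/III-2 un II-1×II-2: X^KY
⇒ K over [I-1,I-2,II-1,II-2,II-3,II-4,III-1,III-2]: 14 consistent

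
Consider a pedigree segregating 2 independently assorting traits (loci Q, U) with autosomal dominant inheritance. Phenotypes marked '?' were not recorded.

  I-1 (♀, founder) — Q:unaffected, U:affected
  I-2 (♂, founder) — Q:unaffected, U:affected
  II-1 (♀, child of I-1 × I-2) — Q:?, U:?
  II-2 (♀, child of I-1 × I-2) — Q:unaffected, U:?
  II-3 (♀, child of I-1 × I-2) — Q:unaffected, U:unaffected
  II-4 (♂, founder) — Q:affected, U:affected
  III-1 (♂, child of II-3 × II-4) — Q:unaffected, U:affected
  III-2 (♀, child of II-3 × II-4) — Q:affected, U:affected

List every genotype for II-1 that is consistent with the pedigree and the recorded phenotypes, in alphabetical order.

Q/I-1 un ·: qq
Q/I-2 un ·: qq
Q/II-1 ? I-1×I-2: qq
Q/II-2 un I-1×I-2: qq
Q/II-3 un I-1×I-2: qq
Q/II-4 aff ·: Qq
Q/III-1 un II-3×II-4: qq
Q/III-2 aff II-3×II-4: Qq
⇒ Q over [I-1,I-2,II-1,II-2,II-3,II-4,III-1,III-2]: 1 consistent
U/I-1 aff ·: Uu
U/I-2 aff ·: Uu
U/II-1 ? I-1×I-2: uu|Uu|UU
U/II-2 ? I-1×I-2: uu|Uu|UU
U/II-3 un I-1×I-2: uu
U/II-4 aff ·: Uu|UU
U/III-1 aff II-3×II-4: Uu
U/III-2 aff II-3×II-4: Uu
⇒ U over [I-1,I-2,II-1,II-2,II-3,II-4,III-1,III-2]: 18 consistent

II-1 ∈ {qq UU, qq Uu, qq uu}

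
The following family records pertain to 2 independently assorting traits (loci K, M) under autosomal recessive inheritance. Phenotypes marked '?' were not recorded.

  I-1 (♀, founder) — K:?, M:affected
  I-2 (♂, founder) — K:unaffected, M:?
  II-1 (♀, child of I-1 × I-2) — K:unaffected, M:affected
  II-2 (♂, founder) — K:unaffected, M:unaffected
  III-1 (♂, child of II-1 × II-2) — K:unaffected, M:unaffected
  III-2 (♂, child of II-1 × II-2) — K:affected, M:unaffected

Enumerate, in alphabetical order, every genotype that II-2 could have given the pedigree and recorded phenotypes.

K/I-1 ? ·: KK|Kk|kk
K/I-2 un ·: KK|Kk
K/II-1 un I-1×I-2: Kk
K/II-2 un ·: Kk
K/III-1 un II-1×II-2: KK|Kk
K/III-2 aff II-1×II-2: kk
⇒ K over [I-1,I-2,II-1,II-2,III-1,III-2]: 10 consistent
M/I-1 aff ·: mm
M/I-2 ? ·: Mm|mm
M/II-1 aff I-1×I-2: mm
M/II-2 un ·: MM|Mm
M/III-1 un II-1×II-2: Mm
M/III-2 un II-1×II-2: Mm
⇒ M over [I-1,I-2,II-1,II-2,III-1,III-2]: 4 consistent

II-2 ∈ {Kk MM, Kk Mm}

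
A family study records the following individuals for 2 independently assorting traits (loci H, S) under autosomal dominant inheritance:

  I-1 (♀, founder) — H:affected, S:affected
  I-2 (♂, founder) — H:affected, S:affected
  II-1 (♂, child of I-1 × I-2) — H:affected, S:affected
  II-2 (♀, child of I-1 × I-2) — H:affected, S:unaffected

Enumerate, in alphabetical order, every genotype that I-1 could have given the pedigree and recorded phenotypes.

H/I-1 aff ·: Hh|HH
H/I-2 aff ·: Hh|HH
H/II-1 aff I-1×I-2: Hh|HH
H/II-2 aff I-1×I-2: Hh|HH
⇒ H over [I-1,I-2,II-1,II-2]: 13 consistent
S/I-1 aff ·: Ss
S/I-2 aff ·: Ss
S/II-1 aff I-1×I-2: Ss|SS
S/II-2 un I-1×I-2: ss
⇒ S over [I-1,I-2,II-1,II-2]: 2 consistent

I-1 ∈ {HH Ss, Hh Ss}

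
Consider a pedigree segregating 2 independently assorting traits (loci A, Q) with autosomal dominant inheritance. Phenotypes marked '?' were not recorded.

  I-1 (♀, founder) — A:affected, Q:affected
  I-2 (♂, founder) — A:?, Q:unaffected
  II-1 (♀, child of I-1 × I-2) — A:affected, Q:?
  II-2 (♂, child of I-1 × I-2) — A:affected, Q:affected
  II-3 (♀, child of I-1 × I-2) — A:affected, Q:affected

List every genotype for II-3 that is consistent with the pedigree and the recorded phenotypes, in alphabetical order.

A/I-1 aff ·: Aa|AA
A/I-2 ? ·: aa|Aa|AA
A/II-1 aff I-1×I-2: Aa|AA
A/II-2 aff I-1×I-2: Aa|AA
A/II-3 aff I-1×I-2: Aa|AA
⇒ A over [I-1,I-2,II-1,II-2,II-3]: 27 consistent
Q/I-1 aff ·: Qq|QQ
Q/I-2 un ·: qq
Q/II-1 ? I-1×I-2: qq|Qq
Q/II-2 aff I-1×I-2: Qq
Q/II-3 aff I-1×I-2: Qq
⇒ Q over [I-1,I-2,II-1,II-2,II-3]: 3 consistent

II-3 ∈ {AA Qq, Aa Qq}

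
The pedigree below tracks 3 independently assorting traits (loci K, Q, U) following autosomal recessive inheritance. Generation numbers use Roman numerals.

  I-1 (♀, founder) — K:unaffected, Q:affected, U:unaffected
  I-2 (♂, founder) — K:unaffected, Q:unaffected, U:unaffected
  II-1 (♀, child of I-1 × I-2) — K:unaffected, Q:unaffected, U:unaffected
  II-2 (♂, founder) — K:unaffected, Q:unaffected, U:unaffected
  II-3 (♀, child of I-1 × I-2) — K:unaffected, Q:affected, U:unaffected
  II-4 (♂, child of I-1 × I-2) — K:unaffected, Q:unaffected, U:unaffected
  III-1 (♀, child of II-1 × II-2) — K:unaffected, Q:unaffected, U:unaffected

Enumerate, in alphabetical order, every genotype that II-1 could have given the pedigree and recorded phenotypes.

K/I-1 un ·: KK|Kk
K/I-2 un ·: KK|Kk
K/II-1 un I-1×I-2: KK|Kk
K/II-2 un ·: KK|Kk
K/II-3 un I-1×I-2: KK|Kk
K/II-4 un I-1×I-2: KK|Kk
K/III-1 un II-1×II-2: KK|Kk
⇒ K over [I-1,I-2,II-1,II-2,II-3,II-4,III-1]: 87 consistent
Q/I-1 aff ·: qq
Q/I-2 un ·: Qq
Q/II-1 un I-1×I-2: Qq
Q/II-2 un ·: QQ|Qq
Q/II-3 aff I-1×I-2: qq
Q/II-4 un I-1×I-2: Qq
Q/III-1 un II-1×II-2: QQ|Qq
⇒ Q over [I-1,I-2,II-1,II-2,II-3,II-4,III-1]: 4 consistent
U/I-1 un ·: UU|Uu
U/I-2 un ·: UU|Uu
U/II-1 un I-1×I-2: UU|Uu
U/II-2 un ·: UU|Uu
U/II-3 un I-1×I-2: UU|Uu
U/II-4 un I-1×I-2: UU|Uu
U/III-1 un II-1×II-2: UU|Uu
⇒ U over [I-1,I-2,II-1,II-2,II-3,II-4,III-1]: 87 consistent

II-1 ∈ {KK Qq UU, KK Qq Uu, Kk Qq UU, Kk Qq Uu}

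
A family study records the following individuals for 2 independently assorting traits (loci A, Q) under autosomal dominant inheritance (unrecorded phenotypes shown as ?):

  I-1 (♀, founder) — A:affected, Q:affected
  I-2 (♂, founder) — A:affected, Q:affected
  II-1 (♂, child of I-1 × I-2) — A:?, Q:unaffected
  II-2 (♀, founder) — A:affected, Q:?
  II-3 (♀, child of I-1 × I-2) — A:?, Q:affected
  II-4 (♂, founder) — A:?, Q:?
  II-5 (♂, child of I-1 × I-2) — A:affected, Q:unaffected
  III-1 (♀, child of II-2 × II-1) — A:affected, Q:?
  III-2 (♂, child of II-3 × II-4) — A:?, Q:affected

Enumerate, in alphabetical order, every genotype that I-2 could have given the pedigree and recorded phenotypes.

I-2 ∈ {AA Qq, Aa Qq}

A/I-1 aff ·: Aa|AA
A/I-2 aff ·: Aa|AA
A/II-1 ? I-1×I-2: aa|Aa|AA
A/II-2 aff ·: Aa|AA
A/II-3 ? I-1×I-2: aa|Aa|AA
A/II-4 ? ·: aa|Aa|AA
A/II-5 aff I-1×I-2: Aa|AA
A/III-1 aff II-2×II-1: Aa|AA
A/III-2 ? II-3×II-4: aa|Aa|AA
⇒ A over [I-1,I-2,II-1,II-2,II-3,II-4,II-5,III-1,III-2]: 590 consistent
Q/I-1 aff ·: Qq
Q/I-2 aff ·: Qq
Q/II-1 un I-1×I-2: qq
Q/II-2 ? ·: qq|Qq|QQ
Q/II-3 aff I-1×I-2: Qq|QQ
Q/II-4 ? ·: qq|Qq|QQ
Q/II-5 un I-1×I-2: qq
Q/III-1 ? II-2×II-1: qq|Qq
Q/III-2 aff II-3×II-4: Qq|QQ
⇒ Q over [I-1,I-2,II-1,II-2,II-3,II-4,II-5,III-1,III-2]: 36 consistent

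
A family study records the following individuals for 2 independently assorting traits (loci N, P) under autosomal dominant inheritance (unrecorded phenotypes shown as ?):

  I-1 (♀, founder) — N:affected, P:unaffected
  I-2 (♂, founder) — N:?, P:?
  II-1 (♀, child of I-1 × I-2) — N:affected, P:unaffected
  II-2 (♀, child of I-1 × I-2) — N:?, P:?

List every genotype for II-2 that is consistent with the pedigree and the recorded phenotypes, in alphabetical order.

II-2 ∈ {NN Pp, NN pp, Nn Pp, Nn pp, nn Pp, nn pp}

N/I-1 aff ·: Nn|NN
N/I-2 ? ·: nn|Nn|NN
N/II-1 aff I-1×I-2: Nn|NN
N/II-2 ? I-1×I-2: nn|Nn|NN
⇒ N over [I-1,I-2,II-1,II-2]: 18 consistent
P/I-1 un ·: pp
P/I-2 ? ·: pp|Pp
P/II-1 un I-1×I-2: pp
P/II-2 ? I-1×I-2: pp|Pp
⇒ P over [I-1,I-2,II-1,II-2]: 3 consistent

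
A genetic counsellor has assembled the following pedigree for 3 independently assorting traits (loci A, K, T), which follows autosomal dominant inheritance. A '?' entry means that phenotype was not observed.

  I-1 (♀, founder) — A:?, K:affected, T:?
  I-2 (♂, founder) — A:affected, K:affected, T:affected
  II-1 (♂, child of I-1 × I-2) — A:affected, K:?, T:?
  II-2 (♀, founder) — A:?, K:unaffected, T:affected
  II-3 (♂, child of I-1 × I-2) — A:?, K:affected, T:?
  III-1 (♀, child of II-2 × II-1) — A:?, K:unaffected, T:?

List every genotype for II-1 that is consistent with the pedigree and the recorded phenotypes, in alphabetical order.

A/I-1 ? ·: aa|Aa|AA
A/I-2 aff ·: Aa|AA
A/II-1 aff I-1×I-2: Aa|AA
A/II-2 ? ·: aa|Aa|AA
A/II-3 ? I-1×I-2: aa|Aa|AA
A/III-1 ? II-2×II-1: aa|Aa|AA
⇒ A over [I-1,I-2,II-1,II-2,II-3,III-1]: 102 consistent
K/I-1 aff ·: Kk|KK
K/I-2 aff ·: Kk|KK
K/II-1 ? I-1×I-2: kk|Kk
K/II-2 un ·: kk
K/II-3 aff I-1×I-2: Kk|KK
K/III-1 un II-2×II-1: kk
⇒ K over [I-1,I-2,II-1,II-2,II-3,III-1]: 8 consistent
T/I-1 ? ·: tt|Tt|TT
T/I-2 aff ·: Tt|TT
T/II-1 ? I-1×I-2: tt|Tt|TT
T/II-2 aff ·: Tt|TT
T/II-3 ? I-1×I-2: tt|Tt|TT
T/III-1 ? II-2×II-1: tt|Tt|TT
⇒ T over [I-1,I-2,II-1,II-2,II-3,III-1]: 89 consistent

II-1 ∈ {AA Kk TT, AA Kk Tt, AA Kk tt, AA kk TT, AA kk Tt, AA kk tt, Aa Kk TT, Aa Kk Tt, Aa Kk tt, Aa kk TT, Aa kk Tt, Aa kk tt}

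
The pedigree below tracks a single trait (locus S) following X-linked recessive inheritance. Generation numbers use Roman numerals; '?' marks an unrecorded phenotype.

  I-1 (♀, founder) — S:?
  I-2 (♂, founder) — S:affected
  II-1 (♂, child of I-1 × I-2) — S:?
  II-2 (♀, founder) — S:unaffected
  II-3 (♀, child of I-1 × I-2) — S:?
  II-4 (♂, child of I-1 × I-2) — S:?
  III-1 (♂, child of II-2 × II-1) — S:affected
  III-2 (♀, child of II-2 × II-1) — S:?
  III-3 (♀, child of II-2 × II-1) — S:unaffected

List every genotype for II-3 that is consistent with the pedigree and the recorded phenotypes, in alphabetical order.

II-3 ∈ {X^SX^s, X^sX^s}

S/I-1 ? ·: X^SX^S|X^SX^s|X^sX^s
S/I-2 aff ·: X^sY
S/II-1 ? I-1×I-2: X^SY|X^sY
S/II-2 un ·: X^SX^s
S/II-3 ? I-1×I-2: X^SX^s|X^sX^s
S/II-4 ? I-1×I-2: X^SY|X^sY
S/III-1 aff II-2×II-1: X^sY
S/III-2 ? II-2×II-1: X^SX^S|X^SX^s|X^sX^s
S/III-3 un II-2×II-1: X^SX^S|X^SX^s
⇒ S over [I-1,I-2,II-1,II-2,II-3,II-4,III-1,III-2,III-3]: 30 consistent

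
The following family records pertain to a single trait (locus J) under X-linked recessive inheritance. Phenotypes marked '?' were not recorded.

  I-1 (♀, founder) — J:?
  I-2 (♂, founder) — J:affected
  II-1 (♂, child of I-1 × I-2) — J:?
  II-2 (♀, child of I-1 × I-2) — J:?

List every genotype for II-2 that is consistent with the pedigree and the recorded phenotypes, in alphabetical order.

J/I-1 ? ·: X^JX^J|X^JX^j|X^jX^j
J/I-2 aff ·: X^jY
J/II-1 ? I-1×I-2: X^JY|X^jY
J/II-2 ? I-1×I-2: X^JX^j|X^jX^j
⇒ J over [I-1,I-2,II-1,II-2]: 6 consistent

II-2 ∈ {X^JX^j, X^jX^j}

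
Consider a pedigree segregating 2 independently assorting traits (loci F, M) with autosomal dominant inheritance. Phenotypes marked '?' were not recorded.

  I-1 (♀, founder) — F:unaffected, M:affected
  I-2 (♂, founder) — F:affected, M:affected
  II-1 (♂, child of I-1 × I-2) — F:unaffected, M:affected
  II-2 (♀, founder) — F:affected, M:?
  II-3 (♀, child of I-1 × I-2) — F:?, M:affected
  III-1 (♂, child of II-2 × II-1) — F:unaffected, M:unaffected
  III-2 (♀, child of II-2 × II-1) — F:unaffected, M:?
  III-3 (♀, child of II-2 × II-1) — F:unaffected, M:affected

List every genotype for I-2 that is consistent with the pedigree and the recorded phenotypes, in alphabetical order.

F/I-1 un ·: ff
F/I-2 aff ·: Ff
F/II-1 un I-1×I-2: ff
F/II-2 aff ·: Ff
F/II-3 ? I-1×I-2: ff|Ff
F/III-1 un II-2×II-1: ff
F/III-2 un II-2×II-1: ff
F/III-3 un II-2×II-1: ff
⇒ F over [I-1,I-2,II-1,II-2,II-3,III-1,III-2,III-3]: 2 consistent
M/I-1 aff ·: Mm|MM
M/I-2 aff ·: Mm|MM
M/II-1 aff I-1×I-2: Mm
M/II-2 ? ·: mm|Mm
M/II-3 aff I-1×I-2: Mm|MM
M/III-1 un II-2×II-1: mm
M/III-2 ? II-2×II-1: mm|Mm|MM
M/III-3 aff II-2×II-1: Mm|MM
⇒ M over [I-1,I-2,II-1,II-2,II-3,III-1,III-2,III-3]: 48 consistent

I-2 ∈ {Ff MM, Ff Mm}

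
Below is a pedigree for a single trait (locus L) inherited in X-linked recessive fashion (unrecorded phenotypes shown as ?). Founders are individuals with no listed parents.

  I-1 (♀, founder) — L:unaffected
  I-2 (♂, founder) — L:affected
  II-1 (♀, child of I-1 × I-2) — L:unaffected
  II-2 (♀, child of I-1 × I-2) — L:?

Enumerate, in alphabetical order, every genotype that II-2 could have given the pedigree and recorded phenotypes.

L/I-1 un ·: X^LX^L|X^LX^l
L/I-2 aff ·: X^lY
L/II-1 un I-1×I-2: X^LX^l
L/II-2 ? I-1×I-2: X^LX^l|X^lX^l
⇒ L over [I-1,I-2,II-1,II-2]: 3 consistent

II-2 ∈ {X^LX^l, X^lX^l}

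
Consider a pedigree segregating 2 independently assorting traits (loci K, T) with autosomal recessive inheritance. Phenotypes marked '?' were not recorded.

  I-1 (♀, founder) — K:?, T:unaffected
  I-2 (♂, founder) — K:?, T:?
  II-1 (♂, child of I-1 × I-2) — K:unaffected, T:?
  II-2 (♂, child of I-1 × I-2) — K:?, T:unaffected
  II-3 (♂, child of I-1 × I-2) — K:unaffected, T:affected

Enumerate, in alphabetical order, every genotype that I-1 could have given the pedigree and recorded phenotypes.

K/I-1 ? ·: KK|Kk|kk
K/I-2 ? ·: KK|Kk|kk
K/II-1 un I-1×I-2: KK|Kk
K/II-2 ? I-1×I-2: KK|Kk|kk
K/II-3 un I-1×I-2: KK|Kk
⇒ K over [I-1,I-2,II-1,II-2,II-3]: 35 consistent
T/I-1 un ·: Tt
T/I-2 ? ·: Tt|tt
T/II-1 ? I-1×I-2: TT|Tt|tt
T/II-2 un I-1×I-2: TT|Tt
T/II-3 aff I-1×I-2: tt
⇒ T over [I-1,I-2,II-1,II-2,II-3]: 8 consistent

I-1 ∈ {KK Tt, Kk Tt, kk Tt}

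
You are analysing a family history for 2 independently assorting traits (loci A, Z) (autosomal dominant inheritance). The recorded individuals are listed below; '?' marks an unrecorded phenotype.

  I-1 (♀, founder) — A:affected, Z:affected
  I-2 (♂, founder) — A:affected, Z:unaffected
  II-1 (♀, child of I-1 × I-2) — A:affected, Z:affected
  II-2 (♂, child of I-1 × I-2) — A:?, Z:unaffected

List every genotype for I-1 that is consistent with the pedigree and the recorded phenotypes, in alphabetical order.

I-1 ∈ {AA Zz, Aa Zz}

A/I-1 aff ·: Aa|AA
A/I-2 aff ·: Aa|AA
A/II-1 aff I-1×I-2: Aa|AA
A/II-2 ? I-1×I-2: aa|Aa|AA
⇒ A over [I-1,I-2,II-1,II-2]: 15 consistent
Z/I-1 aff ·: Zz
Z/I-2 un ·: zz
Z/II-1 aff I-1×I-2: Zz
Z/II-2 un I-1×I-2: zz
⇒ Z over [I-1,I-2,II-1,II-2]: 1 consistent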